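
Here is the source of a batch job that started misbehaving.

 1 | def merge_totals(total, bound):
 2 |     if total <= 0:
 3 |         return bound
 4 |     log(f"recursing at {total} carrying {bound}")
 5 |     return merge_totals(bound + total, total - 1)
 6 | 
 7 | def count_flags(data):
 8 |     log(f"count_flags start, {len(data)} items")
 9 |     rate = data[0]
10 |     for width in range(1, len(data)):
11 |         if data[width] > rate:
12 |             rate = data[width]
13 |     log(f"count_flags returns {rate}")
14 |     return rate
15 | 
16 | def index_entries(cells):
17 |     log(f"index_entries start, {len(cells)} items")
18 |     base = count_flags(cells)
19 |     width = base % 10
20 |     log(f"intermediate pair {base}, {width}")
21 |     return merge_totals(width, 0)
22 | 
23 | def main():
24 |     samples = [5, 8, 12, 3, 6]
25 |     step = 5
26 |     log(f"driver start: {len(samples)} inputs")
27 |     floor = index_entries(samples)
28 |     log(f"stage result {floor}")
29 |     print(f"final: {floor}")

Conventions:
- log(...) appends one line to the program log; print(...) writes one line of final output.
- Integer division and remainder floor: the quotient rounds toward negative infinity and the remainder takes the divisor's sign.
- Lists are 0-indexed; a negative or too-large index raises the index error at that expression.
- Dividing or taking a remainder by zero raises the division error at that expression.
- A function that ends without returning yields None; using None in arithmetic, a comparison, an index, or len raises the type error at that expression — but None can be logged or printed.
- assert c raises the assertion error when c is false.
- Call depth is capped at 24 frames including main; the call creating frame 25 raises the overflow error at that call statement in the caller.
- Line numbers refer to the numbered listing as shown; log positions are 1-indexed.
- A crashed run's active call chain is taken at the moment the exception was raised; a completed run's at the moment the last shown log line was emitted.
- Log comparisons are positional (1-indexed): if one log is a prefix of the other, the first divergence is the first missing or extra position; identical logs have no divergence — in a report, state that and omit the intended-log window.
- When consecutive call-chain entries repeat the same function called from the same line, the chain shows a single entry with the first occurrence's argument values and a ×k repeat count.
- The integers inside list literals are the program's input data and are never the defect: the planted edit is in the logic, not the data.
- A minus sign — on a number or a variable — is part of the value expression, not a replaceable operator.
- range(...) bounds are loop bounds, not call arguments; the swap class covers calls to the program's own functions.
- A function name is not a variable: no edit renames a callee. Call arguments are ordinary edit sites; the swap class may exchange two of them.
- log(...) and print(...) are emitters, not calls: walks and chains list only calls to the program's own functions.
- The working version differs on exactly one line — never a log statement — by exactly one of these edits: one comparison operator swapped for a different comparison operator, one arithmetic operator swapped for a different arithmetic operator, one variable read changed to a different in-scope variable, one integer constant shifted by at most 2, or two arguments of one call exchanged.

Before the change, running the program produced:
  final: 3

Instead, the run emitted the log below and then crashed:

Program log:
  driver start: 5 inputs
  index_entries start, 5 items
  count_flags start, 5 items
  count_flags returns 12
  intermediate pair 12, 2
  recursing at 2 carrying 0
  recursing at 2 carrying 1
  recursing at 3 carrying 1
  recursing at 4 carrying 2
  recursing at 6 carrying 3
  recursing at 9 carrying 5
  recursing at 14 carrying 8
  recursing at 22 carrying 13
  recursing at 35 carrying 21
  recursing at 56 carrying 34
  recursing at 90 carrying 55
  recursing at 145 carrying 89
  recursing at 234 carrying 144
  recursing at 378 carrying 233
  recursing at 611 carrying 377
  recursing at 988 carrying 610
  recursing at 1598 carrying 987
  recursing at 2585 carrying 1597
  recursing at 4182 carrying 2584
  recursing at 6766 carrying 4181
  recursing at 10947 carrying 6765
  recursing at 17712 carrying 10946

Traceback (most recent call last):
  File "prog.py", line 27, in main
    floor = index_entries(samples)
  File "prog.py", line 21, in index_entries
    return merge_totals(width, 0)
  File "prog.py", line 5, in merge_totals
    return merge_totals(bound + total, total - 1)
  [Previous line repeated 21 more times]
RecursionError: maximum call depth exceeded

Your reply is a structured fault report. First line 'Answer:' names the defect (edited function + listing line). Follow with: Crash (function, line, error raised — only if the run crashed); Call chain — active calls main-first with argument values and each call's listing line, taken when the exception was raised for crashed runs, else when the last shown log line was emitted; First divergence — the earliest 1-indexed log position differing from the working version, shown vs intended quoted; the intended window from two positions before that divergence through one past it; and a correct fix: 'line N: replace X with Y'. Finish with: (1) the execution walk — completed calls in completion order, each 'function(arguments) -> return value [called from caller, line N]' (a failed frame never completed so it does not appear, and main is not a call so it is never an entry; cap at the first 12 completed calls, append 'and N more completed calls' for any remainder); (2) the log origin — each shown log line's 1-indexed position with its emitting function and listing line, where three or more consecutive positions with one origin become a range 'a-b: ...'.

Answer: the defect is in merge_totals at line 5.
Core observation: At log position 7 the runs split — shown 'recursing at 2 carrying 1', but the working version logs 'recursing at 1 carrying 2'.
Crash: merge_totals, line 5, RecursionError.
Call chain: main -> index_entries([5, 8, 12, 3, 6]) (called at line 27) -> merge_totals(2, 0) (called at line 21) -> merge_totals(2, 1) (called at line 5) ×21.
First divergence: position 7 — shown 'recursing at 2 carrying 1', intended 'recursing at 1 carrying 2'.
Intended log window:
  5: intermediate pair 12, 2
  6: recursing at 2 carrying 0
  7: recursing at 1 carrying 2
  8: stage result 3
Execution walk:
  count_flags([5, 8, 12, 3, 6]) -> 12  [called from index_entries, line 18]
Log origins:
  1 — main, line 26
  2 — index_entries, line 17
  3 — count_flags, line 8
  4 — count_flags, line 13
  5 — index_entries, line 20
  6-27 — merge_totals, line 4
A correct fix: line 5: replace `merge_totals(bound + total, total - 1)` with `merge_totals(total - 1, bound + total)`.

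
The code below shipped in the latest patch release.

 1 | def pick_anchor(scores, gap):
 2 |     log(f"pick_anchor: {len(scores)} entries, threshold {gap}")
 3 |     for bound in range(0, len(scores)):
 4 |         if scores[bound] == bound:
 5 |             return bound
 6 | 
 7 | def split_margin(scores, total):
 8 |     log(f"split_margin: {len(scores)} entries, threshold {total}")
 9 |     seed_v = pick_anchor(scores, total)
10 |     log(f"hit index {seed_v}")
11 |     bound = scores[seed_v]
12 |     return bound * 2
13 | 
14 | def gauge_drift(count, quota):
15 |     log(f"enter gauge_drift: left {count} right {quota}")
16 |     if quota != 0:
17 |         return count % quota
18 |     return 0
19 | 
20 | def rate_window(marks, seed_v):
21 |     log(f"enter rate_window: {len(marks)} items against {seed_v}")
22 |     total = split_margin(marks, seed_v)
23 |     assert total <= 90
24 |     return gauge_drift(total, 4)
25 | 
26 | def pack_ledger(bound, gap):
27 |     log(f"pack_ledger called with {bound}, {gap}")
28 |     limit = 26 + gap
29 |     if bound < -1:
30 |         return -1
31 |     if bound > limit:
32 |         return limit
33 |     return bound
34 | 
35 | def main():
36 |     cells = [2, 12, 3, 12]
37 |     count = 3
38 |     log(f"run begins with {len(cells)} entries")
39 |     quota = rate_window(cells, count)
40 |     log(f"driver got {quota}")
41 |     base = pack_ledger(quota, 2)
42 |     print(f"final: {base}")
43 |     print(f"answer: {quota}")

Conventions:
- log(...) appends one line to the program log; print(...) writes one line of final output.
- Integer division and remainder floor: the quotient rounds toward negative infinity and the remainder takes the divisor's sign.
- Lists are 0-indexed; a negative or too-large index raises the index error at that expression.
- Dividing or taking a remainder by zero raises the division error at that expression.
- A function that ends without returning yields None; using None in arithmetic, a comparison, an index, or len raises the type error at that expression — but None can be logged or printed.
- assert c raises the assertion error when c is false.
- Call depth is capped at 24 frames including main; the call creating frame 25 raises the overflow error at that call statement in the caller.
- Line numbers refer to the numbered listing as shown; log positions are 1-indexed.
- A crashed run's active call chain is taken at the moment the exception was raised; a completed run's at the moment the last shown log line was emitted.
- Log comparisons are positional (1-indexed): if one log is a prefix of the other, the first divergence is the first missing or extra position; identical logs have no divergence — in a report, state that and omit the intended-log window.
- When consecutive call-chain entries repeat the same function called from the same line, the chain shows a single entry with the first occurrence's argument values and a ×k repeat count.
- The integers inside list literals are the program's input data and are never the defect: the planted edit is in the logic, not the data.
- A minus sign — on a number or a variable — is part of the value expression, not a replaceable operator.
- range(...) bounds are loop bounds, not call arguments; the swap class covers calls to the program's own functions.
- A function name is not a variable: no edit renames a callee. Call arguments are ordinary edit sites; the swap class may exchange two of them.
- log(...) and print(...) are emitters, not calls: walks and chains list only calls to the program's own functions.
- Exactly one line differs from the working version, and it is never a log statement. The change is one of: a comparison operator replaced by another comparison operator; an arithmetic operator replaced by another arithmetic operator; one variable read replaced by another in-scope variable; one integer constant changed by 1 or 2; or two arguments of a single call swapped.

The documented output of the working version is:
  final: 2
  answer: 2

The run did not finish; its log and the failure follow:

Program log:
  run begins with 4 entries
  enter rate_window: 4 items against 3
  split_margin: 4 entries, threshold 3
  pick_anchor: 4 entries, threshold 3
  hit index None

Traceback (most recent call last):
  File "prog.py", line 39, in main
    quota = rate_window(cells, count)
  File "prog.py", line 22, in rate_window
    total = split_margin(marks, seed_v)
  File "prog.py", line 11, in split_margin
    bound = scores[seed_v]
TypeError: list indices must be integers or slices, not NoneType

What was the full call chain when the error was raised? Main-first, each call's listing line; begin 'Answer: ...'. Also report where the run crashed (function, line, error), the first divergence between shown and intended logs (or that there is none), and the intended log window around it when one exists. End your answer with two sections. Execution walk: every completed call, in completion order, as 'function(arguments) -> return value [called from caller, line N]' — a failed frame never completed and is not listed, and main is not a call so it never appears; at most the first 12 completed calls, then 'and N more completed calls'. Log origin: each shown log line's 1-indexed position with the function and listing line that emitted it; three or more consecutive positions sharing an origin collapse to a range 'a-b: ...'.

Answer: main -> rate_window (called at line 39) -> split_margin (called at line 22).
Core observation: Log line 5 is where behavior first shows: 'hit index None' appears instead of 'hit index 2'.
Crash: split_margin, line 11, TypeError.
First divergence: position 5 — shown 'hit index None', intended 'hit index 2'.
Intended log window:
  3: split_margin: 4 entries, threshold 3
  4: pick_anchor: 4 entries, threshold 3
  5: hit index 2
  6: enter gauge_drift: left 6 right 4
Execution walk:
  pick_anchor([2, 12, 3, 12], 3) -> None  [called from split_margin, line 9]
Origin of each log line:
  1: from main, line 38
  2: from rate_window, line 21
  3: from split_margin, line 8
  4: from pick_anchor, line 2
  5: from split_margin, line 10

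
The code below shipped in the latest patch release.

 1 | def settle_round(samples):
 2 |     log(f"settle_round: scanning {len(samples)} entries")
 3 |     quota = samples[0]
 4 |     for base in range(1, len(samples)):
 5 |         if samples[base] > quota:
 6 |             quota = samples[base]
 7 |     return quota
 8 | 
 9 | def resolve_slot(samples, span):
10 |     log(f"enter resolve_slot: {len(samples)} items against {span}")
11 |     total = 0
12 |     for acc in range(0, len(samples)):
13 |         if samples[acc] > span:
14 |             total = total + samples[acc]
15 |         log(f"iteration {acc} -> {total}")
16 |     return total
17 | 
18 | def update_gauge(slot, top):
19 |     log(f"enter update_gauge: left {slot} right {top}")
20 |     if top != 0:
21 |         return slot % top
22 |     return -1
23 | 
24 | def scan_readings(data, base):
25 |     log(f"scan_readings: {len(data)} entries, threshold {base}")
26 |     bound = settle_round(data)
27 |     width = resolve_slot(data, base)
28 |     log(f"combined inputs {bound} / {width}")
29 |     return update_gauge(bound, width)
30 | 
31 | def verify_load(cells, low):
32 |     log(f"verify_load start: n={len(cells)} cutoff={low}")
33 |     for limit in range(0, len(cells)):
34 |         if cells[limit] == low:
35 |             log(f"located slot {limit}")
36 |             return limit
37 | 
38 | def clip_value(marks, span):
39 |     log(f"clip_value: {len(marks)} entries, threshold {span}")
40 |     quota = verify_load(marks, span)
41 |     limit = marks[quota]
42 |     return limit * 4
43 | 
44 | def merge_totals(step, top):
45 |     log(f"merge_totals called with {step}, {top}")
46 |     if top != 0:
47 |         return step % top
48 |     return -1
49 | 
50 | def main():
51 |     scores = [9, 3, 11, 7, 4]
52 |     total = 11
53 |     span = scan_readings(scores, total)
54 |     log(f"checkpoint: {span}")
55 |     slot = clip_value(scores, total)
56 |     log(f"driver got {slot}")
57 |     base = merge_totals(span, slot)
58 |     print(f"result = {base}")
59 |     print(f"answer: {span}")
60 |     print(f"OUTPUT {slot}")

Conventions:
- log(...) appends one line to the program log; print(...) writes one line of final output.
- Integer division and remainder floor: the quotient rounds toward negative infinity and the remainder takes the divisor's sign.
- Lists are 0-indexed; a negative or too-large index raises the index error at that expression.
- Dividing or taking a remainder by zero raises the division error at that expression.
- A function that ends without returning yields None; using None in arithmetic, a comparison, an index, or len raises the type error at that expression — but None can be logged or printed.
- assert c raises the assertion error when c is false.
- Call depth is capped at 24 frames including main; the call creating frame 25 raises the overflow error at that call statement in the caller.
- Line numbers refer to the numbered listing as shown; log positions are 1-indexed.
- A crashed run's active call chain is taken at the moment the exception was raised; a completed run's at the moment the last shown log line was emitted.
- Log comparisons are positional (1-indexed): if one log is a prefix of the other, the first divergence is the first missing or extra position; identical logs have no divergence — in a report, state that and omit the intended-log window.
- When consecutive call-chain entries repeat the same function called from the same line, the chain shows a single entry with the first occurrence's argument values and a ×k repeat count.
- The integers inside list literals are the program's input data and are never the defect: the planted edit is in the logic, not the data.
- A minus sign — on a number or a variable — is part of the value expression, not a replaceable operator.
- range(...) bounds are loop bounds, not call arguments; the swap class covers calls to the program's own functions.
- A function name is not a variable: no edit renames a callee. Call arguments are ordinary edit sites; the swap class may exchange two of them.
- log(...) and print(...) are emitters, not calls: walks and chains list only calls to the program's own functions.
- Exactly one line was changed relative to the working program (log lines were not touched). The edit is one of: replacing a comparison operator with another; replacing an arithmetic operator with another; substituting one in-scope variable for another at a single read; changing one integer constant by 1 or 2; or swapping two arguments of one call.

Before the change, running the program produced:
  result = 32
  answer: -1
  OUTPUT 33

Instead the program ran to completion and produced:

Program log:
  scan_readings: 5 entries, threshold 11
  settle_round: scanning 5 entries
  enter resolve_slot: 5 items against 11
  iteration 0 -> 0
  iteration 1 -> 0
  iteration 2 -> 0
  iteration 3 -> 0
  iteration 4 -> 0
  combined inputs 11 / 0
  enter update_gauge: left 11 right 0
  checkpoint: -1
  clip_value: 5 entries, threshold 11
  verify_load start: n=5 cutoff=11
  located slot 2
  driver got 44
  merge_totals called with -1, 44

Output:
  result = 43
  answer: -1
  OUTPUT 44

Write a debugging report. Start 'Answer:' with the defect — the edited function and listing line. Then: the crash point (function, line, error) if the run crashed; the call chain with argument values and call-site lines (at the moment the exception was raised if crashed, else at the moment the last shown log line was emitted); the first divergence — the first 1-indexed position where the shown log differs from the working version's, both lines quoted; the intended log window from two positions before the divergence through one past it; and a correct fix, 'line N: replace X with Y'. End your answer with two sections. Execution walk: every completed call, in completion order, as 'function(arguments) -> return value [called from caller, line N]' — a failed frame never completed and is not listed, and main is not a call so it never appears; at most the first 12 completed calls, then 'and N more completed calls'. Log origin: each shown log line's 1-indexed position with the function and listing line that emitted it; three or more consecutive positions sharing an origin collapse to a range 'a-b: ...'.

Answer: the defect is in clip_value at line 42.
Key fact: Position 15 is the first bad log line: 'driver got 44' should read 'driver got 33'.
Call chain: main -> merge_totals(-1, 44) (called at line 57).
First divergence: position 15 — the shown line 'driver got 44' should read 'driver got 33'.
Intended log window:
  13: verify_load start: n=5 cutoff=11
  14: located slot 2
  15: driver got 33
  16: merge_totals called with -1, 33
Execution walk:
  settle_round([9, 3, 11, 7, 4]) -> 11  [called from scan_readings, line 26]
  resolve_slot([9, 3, 11, 7, 4], 11) -> 0  [called from scan_readings, line 27]
  update_gauge(11, 0) -> -1  [called from scan_readings, line 29]
  scan_readings([9, 3, 11, 7, 4], 11) -> -1  [called from main, line 53]
  verify_load([9, 3, 11, 7, 4], 11) -> 2  [called from clip_value, line 40]
  clip_value([9, 3, 11, 7, 4], 11) -> 44  [called from main, line 55]
  merge_totals(-1, 44) -> 43  [called from main, line 57]
Origin of each log line:
  1 — scan_readings, line 25
  2 — settle_round, line 2
  3 — resolve_slot, line 10
  4-8 — resolve_slot, line 15
  9 — scan_readings, line 28
  10 — update_gauge, line 19
  11 — main, line 54
  12 — clip_value, line 39
  13 — verify_load, line 32
  14 — verify_load, line 35
  15 — main, line 56
  16 — merge_totals, line 45
A correct fix: line 42: replace `4` with `3`.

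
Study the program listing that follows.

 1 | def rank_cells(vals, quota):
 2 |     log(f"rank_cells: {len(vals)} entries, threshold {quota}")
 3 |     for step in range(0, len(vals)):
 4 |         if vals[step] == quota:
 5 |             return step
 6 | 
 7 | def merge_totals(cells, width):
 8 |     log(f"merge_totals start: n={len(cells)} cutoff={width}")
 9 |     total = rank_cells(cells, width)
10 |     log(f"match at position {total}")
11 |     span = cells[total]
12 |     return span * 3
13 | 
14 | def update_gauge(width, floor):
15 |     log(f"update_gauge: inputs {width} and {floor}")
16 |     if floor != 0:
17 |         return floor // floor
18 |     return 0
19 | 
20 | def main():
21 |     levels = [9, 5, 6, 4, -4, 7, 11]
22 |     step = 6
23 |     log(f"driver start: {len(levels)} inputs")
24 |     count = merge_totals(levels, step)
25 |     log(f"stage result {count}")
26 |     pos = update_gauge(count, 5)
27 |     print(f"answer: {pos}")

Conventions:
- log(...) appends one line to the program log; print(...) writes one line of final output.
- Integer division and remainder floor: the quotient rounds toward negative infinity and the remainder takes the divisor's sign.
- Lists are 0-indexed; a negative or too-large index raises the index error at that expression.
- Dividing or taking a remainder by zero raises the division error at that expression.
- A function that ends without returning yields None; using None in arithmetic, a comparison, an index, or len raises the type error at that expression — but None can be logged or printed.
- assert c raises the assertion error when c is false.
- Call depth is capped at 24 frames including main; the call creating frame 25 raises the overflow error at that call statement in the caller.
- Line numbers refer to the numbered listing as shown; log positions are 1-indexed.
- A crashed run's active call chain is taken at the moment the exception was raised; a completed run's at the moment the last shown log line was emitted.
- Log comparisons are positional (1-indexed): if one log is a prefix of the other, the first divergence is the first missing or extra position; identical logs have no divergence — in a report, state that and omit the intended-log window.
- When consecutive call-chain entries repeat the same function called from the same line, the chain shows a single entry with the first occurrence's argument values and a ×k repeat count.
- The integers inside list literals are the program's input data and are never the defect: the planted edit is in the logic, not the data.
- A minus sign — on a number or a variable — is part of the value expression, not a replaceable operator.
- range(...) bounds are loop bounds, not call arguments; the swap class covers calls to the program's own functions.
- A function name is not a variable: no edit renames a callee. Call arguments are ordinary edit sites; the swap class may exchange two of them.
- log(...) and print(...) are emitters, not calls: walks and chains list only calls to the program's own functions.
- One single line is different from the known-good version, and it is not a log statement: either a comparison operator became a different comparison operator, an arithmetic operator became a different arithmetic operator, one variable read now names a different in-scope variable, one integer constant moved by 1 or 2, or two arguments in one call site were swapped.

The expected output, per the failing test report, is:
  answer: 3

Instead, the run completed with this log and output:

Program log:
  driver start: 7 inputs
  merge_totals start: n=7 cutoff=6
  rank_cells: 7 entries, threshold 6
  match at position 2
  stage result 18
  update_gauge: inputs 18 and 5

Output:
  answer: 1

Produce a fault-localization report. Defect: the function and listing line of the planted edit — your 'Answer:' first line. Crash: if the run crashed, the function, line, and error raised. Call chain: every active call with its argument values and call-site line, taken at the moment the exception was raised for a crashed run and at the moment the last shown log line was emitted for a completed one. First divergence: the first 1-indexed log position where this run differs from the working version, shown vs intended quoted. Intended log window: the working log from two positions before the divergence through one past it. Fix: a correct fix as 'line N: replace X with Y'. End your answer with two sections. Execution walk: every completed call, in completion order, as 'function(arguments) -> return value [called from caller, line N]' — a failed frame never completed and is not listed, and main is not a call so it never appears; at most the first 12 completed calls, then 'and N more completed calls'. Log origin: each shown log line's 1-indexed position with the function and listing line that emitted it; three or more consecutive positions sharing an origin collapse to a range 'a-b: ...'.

Answer: the defect is in update_gauge at line 17.
Key fact: Every logged value matches the working version; the printed result is what differs.
Call chain: main -> update_gauge(18, 5) (called at line 26).
First divergence: none; the two logs match at every position.
Execution walk:
  rank_cells([9, 5, 6, 4, -4, 7, 11], 6) -> 2  [called from merge_totals, line 9]
  merge_totals([9, 5, 6, 4, -4, 7, 11], 6) -> 18  [called from main, line 24]
  update_gauge(18, 5) -> 1  [called from main, line 26]
Log origins:
  1: from main, line 23
  2: from merge_totals, line 8
  3: from rank_cells, line 2
  4: from merge_totals, line 10
  5: from main, line 25
  6: from update_gauge, line 15
A correct fix: line 17: replace `floor // floor` with `width // floor`.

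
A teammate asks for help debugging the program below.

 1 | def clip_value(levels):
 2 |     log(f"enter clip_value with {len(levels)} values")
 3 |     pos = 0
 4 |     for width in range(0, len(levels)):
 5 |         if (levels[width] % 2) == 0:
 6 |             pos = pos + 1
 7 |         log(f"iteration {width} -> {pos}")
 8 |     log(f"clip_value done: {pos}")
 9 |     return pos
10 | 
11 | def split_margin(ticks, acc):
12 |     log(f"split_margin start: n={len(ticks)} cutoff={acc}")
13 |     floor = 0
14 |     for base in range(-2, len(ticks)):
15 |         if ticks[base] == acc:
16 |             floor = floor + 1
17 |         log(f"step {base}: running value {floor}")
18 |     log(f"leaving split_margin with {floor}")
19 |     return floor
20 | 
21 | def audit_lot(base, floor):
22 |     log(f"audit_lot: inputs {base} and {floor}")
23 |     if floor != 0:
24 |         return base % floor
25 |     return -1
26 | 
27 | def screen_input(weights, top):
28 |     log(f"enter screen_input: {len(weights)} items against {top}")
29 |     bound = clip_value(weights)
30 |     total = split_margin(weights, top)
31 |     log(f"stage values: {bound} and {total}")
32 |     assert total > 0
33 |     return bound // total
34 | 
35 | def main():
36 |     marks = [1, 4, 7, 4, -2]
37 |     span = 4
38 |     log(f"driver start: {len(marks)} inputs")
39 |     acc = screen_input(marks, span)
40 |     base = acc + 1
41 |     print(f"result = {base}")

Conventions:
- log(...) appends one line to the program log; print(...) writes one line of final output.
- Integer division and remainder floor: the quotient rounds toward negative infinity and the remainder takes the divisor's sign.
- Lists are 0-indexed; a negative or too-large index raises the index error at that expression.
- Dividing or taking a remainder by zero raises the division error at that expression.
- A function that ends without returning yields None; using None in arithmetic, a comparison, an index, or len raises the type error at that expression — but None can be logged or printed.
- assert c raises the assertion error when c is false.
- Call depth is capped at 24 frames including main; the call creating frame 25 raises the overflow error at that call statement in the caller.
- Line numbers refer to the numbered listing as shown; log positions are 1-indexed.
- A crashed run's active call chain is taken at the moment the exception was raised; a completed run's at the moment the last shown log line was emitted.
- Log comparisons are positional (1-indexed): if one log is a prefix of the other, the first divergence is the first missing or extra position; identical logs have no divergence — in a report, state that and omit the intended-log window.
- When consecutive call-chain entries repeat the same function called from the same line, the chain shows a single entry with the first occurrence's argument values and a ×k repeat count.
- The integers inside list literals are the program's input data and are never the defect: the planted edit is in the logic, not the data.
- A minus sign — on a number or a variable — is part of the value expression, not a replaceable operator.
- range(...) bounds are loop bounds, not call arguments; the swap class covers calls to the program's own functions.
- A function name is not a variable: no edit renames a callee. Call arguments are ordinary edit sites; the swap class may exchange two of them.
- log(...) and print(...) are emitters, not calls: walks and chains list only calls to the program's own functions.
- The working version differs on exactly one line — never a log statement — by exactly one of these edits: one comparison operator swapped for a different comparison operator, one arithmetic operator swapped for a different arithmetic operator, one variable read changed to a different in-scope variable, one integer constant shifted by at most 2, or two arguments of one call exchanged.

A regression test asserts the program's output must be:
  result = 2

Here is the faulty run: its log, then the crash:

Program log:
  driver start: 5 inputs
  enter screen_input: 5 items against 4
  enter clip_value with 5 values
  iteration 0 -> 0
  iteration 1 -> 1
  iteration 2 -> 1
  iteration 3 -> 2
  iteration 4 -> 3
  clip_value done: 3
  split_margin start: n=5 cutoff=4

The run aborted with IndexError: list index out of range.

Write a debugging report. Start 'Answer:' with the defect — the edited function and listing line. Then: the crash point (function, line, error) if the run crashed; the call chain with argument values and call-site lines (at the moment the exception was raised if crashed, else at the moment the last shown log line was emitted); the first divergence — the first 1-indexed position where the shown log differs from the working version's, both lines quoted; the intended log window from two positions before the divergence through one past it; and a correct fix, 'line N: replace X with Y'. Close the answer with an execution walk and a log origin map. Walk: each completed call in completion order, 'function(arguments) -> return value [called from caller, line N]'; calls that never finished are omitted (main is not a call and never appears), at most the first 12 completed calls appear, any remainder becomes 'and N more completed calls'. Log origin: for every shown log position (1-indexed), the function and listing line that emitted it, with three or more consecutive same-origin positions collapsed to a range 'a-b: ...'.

Answer: the defect is in split_margin at line 14.
Key observation: Only 10 log lines were emitted before the run died; the intended continuation was 'step 0: running value 0'.
Crash: split_margin, line 15, IndexError.
Call chain: main -> screen_input([1, 4, 7, 4, -2], 4) (called at line 39) -> split_margin([1, 4, 7, 4, -2], 4) (called at line 30).
First divergence: position 11; the shown log stops at 10 lines while the working version next logs 'step 0: running value 0'.
Intended log window:
  9: clip_value done: 3
  10: split_margin start: n=5 cutoff=4
  11: step 0: running value 0
  12: step 1: running value 1
Execution walk:
  clip_value([1, 4, 7, 4, -2]) -> 3  [called from screen_input, line 29]
Log origin:
  1: emitted by main (line 38)
  2: emitted by screen_input (line 28)
  3: emitted by clip_value (line 2)
  4-8: emitted by clip_value (line 7)
  9: emitted by clip_value (line 8)
  10: emitted by split_margin (line 12)
A correct fix: line 14: replace `-2` with `0`.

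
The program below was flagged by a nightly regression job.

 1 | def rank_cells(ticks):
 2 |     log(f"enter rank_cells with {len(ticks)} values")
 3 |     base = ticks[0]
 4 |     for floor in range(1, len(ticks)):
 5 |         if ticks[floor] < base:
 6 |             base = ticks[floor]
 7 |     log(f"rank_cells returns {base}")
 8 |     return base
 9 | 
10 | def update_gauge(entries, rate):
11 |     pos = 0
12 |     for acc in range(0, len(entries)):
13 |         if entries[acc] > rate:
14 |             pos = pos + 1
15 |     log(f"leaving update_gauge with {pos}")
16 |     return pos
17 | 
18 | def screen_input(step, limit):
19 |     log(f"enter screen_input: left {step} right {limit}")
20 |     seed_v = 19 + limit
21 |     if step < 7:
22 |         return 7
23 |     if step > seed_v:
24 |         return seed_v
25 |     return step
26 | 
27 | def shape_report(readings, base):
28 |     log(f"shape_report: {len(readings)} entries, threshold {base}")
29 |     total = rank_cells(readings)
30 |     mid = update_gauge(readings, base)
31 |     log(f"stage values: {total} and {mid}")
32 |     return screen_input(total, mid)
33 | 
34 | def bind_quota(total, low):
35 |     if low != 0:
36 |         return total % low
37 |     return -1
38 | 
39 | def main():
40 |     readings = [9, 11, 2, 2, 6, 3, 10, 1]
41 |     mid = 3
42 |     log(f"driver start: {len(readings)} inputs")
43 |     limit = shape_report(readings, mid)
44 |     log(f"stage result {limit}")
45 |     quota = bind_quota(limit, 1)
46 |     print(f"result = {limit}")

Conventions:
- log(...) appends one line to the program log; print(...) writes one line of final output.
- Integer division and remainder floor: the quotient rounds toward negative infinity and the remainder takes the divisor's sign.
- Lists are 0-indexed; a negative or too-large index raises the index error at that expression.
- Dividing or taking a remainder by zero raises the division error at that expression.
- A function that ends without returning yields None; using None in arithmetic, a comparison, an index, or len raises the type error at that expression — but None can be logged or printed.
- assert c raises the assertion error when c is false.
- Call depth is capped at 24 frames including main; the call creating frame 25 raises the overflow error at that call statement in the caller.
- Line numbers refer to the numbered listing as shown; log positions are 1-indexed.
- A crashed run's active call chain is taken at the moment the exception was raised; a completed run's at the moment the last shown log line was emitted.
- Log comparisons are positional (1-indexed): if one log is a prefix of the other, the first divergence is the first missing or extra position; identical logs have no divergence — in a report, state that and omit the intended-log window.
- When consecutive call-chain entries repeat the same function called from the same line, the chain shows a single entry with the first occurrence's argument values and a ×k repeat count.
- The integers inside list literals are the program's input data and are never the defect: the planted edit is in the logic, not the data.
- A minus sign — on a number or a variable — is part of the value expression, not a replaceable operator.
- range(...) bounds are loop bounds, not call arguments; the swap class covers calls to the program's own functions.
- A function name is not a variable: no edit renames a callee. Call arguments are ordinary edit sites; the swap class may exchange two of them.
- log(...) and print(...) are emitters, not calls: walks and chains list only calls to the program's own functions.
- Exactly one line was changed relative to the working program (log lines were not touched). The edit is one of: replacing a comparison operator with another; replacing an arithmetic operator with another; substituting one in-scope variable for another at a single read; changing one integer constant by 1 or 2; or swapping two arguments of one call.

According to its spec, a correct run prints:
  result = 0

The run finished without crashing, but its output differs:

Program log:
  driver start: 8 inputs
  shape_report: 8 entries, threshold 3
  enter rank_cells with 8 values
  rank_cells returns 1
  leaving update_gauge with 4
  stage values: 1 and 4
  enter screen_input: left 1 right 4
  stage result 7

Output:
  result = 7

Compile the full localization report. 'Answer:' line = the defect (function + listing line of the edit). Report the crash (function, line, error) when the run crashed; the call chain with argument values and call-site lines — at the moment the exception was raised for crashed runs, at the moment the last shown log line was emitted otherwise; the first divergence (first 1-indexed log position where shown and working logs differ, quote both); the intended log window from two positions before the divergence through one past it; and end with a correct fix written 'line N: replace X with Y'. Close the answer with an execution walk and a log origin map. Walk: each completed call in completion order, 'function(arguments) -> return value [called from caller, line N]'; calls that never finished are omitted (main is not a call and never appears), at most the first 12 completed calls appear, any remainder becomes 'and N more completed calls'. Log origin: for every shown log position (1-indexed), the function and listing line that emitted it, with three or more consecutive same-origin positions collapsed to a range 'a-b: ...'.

Answer: the defect is in main at line 46.
Key observation: The logs agree in full; only the final output differs.
Call chain: main.
First divergence: there is none — every log position agrees.
Execution walk:
  rank_cells([9, 11, 2, 2, 6, 3, 10, 1]) -> 1  [called from shape_report, line 29]
  update_gauge([9, 11, 2, 2, 6, 3, 10, 1], 3) -> 4  [called from shape_report, line 30]
  screen_input(1, 4) -> 7  [called from shape_report, line 32]
  shape_report([9, 11, 2, 2, 6, 3, 10, 1], 3) -> 7  [called from main, line 43]
  bind_quota(7, 1) -> 0  [called from main, line 45]
Log origin:
  1: emitted by main (line 42)
  2: emitted by shape_report (line 28)
  3: emitted by rank_cells (line 2)
  4: emitted by rank_cells (line 7)
  5: emitted by update_gauge (line 15)
  6: emitted by shape_report (line 31)
  7: emitted by screen_input (line 19)
  8: emitted by main (line 44)
A correct fix: line 46: replace `limit` with `quota`.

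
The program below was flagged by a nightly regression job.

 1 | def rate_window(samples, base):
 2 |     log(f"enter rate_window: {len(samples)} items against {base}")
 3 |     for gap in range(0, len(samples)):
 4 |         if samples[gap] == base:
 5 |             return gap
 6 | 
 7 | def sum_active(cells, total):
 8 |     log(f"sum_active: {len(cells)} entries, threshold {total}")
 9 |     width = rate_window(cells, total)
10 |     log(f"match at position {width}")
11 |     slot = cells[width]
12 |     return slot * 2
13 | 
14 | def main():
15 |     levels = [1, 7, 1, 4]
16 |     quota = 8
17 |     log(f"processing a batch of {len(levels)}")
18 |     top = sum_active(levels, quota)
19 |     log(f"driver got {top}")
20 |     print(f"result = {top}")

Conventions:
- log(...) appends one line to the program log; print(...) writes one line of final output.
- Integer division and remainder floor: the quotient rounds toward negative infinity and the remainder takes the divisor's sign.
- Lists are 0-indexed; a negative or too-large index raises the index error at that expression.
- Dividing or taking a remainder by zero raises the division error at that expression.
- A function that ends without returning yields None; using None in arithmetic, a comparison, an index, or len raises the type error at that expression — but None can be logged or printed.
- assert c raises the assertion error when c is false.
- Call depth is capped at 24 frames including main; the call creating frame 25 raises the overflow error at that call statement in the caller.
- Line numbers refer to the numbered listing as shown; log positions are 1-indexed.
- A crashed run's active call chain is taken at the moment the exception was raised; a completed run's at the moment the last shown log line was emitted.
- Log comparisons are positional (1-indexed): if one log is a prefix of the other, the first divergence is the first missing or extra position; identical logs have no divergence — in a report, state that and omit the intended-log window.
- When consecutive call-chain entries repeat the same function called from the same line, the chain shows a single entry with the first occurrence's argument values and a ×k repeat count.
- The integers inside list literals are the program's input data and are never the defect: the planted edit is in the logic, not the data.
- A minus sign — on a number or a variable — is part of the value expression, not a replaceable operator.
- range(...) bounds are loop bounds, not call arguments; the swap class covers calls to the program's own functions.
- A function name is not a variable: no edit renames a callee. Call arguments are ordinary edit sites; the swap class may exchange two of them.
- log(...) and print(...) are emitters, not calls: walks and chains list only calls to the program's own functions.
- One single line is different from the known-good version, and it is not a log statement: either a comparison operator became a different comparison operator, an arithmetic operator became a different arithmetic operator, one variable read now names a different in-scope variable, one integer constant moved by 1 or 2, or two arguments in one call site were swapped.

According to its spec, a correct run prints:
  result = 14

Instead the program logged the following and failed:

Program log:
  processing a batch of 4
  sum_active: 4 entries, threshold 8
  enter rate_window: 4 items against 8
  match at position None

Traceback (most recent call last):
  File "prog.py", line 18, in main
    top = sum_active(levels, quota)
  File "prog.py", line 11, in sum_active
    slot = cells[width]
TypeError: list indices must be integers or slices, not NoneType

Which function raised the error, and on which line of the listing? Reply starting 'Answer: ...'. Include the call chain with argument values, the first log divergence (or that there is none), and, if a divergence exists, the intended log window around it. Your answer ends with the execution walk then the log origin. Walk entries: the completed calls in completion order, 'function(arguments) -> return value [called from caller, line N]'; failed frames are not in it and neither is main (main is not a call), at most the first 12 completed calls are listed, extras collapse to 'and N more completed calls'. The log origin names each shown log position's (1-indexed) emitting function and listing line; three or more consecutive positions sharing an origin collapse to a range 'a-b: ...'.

Answer: the error was raised in sum_active, line 11.
Core observation: The log first diverges at position 2: the faulty run prints 'sum_active: 4 entries, threshold 8' where the working version prints 'sum_active: 4 entries, threshold 7'.
Call chain: main -> sum_active([1, 7, 1, 4], 8) (called at line 18).
First divergence: position 2 — shown 'sum_active: 4 entries, threshold 8', intended 'sum_active: 4 entries, threshold 7'.
Intended log window:
  1: processing a batch of 4
  2: sum_active: 4 entries, threshold 7
  3: enter rate_window: 4 items against 7
Execution walk:
  rate_window([1, 7, 1, 4], 8) -> None  [called from sum_active, line 9]
Log line origins:
  1: from main, line 17
  2: from sum_active, line 8
  3: from rate_window, line 2
  4: from sum_active, line 10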